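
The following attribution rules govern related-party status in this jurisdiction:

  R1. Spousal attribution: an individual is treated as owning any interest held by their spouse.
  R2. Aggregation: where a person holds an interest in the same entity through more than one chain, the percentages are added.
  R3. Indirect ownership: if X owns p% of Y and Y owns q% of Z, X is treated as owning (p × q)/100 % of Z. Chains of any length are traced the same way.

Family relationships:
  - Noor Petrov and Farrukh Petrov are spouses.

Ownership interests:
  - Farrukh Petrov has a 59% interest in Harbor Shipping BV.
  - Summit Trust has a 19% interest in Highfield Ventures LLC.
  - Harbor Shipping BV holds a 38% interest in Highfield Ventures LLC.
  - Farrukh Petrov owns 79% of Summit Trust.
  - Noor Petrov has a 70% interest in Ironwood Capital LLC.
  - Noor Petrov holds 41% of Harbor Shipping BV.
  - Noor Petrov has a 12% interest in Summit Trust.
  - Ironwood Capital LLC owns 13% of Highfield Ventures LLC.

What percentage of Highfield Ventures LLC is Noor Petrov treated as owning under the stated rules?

By spousal attribution (R1), Noor Petrov is treated as also owning Farrukh Petrov's interest in Summit Trust, giving 12% + 79% = 91%.
By spousal attribution (R1), Noor Petrov is treated as also owning Farrukh Petrov's interest in Harbor Shipping BV, giving 41% + 59% = 100%.
Chain via Summit Trust (R3): 91% × 19% = 17.29% of Highfield Ventures LLC.
Chain via Harbor Shipping BV (R3): 100% × 38% = 38% of Highfield Ventures LLC.
Chain via Ironwood Capital LLC (R3): 70% × 13% = 9.1% of Highfield Ventures LLC.
Aggregating (R2): 17.29% + 38% + 9.1% = 64.39%.

64.39%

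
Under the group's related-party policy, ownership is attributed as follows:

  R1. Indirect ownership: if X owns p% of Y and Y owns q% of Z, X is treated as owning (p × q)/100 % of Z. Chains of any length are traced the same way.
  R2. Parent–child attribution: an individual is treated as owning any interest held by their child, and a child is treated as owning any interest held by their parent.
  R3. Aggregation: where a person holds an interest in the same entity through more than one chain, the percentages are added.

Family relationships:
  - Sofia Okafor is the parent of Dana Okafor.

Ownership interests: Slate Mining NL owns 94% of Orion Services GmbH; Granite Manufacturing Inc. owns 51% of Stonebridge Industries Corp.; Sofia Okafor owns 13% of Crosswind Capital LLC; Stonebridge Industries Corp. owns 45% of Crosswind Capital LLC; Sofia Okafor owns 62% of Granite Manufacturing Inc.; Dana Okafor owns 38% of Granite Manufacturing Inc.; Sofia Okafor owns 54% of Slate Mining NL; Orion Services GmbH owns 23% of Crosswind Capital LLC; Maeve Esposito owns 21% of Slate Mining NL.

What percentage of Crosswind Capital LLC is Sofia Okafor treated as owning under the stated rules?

By parent–child attribution (R2), Sofia Okafor is treated as also owning Dana Okafor's interest in Granite Manufacturing Inc, giving 62% + 38% = 100%.
Chain via Slate Mining NL → Orion Services GmbH (R1): 54% × 94% × 23% = 11.6748% of Crosswind Capital LLC.
Chain via Granite Manufacturing Inc. → Stonebridge Industries Corp. (R1): 100% × 51% × 45% = 22.95% of Crosswind Capital LLC.
Direct interest in Crosswind Capital LLC: 13%.
Aggregating (R3): 11.6748% + 22.95% + 13% = 47.6248%.

47.6248%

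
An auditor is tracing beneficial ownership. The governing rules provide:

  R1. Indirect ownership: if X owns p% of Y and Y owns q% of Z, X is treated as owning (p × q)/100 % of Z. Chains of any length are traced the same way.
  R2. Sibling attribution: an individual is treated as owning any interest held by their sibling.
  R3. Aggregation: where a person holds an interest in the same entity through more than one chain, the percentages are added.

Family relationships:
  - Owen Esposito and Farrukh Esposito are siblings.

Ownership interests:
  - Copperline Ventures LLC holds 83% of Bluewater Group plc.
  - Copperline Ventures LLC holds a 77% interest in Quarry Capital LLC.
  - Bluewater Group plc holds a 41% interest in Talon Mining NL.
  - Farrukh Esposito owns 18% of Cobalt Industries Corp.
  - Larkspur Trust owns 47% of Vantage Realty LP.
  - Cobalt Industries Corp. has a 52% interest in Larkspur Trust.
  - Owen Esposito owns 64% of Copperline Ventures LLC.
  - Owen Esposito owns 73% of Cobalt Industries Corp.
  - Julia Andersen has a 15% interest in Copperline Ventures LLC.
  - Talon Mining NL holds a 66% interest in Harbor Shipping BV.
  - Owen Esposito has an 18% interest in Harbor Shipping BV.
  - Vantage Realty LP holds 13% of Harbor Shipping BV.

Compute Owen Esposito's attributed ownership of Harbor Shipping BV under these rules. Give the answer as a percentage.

35.265524%

By sibling attribution (R2), Owen Esposito is treated as also owning Farrukh Esposito's interest in Cobalt Industries Corp, giving 73% + 18% = 91%.
Chain via Cobalt Industries Corp. → Larkspur Trust → Vantage Realty LP (R1): 91% × 52% × 47% × 13% = 2.891252% of Harbor Shipping BV.
Chain via Copperline Ventures LLC → Bluewater Group plc → Talon Mining NL (R1): 64% × 83% × 41% × 66% = 14.374272% of Harbor Shipping BV.
Direct interest in Harbor Shipping BV: 18%.
Aggregating (R3): 2.891252% + 14.374272% + 18% = 35.265524%.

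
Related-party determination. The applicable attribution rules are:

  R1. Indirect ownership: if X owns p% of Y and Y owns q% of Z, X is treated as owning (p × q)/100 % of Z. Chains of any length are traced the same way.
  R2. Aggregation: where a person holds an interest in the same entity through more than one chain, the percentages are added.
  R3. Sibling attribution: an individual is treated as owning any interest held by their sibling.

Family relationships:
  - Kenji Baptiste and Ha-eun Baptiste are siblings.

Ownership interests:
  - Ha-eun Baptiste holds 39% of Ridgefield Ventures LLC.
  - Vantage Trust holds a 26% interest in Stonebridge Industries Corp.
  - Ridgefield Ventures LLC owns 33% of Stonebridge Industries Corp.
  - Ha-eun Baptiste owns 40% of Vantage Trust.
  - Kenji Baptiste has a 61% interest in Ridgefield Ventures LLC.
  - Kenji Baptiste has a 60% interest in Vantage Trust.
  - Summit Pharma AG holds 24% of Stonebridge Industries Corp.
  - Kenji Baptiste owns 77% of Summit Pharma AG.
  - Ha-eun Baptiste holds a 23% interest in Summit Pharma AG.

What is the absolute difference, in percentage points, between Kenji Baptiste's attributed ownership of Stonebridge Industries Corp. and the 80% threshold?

3

By sibling attribution (R3), Kenji Baptiste is treated as also owning Ha-eun Baptiste's interest in Vantage Trust, giving 60% + 40% = 100%.
By sibling attribution (R3), Kenji Baptiste is treated as also owning Ha-eun Baptiste's interest in Ridgefield Ventures LLC, giving 61% + 39% = 100%.
By sibling attribution (R3), Kenji Baptiste is treated as also owning Ha-eun Baptiste's interest in Summit Pharma AG, giving 77% + 23% = 100%.
Chain via Vantage Trust (R1): 100% × 26% = 26% of Stonebridge Industries Corp.
Chain via Ridgefield Ventures LLC (R1): 100% × 33% = 33% of Stonebridge Industries Corp.
Chain via Summit Pharma AG (R1): 100% × 24% = 24% of Stonebridge Industries Corp.
Aggregating (R2): 26% + 33% + 24% = 83%.
83% exceeds the 80% threshold by 3 percentage points.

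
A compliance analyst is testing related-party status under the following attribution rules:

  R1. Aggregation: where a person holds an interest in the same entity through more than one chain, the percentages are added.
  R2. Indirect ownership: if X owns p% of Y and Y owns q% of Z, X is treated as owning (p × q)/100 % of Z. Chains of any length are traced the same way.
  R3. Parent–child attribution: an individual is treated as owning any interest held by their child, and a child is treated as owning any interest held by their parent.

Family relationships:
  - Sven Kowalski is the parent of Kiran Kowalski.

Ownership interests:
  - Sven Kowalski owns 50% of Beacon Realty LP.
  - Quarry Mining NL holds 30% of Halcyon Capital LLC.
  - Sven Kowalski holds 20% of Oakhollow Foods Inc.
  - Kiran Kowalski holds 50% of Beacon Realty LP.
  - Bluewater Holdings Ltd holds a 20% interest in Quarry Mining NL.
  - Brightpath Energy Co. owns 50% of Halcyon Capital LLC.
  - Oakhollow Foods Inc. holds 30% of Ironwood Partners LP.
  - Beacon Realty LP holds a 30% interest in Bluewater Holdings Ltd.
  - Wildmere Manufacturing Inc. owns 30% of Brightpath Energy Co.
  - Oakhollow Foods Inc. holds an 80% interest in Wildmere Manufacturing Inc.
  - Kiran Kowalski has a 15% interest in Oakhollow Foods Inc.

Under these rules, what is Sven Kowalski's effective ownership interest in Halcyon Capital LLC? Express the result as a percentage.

By parent–child attribution (R3), Sven Kowalski is treated as also owning Kiran Kowalski's interest in Beacon Realty LP, giving 50% + 50% = 100%.
By parent–child attribution (R3), Sven Kowalski is treated as also owning Kiran Kowalski's interest in Oakhollow Foods Inc, giving 20% + 15% = 35%.
Chain via Beacon Realty LP → Bluewater Holdings Ltd → Quarry Mining NL (R2): 100% × 30% × 20% × 30% = 1.8% of Halcyon Capital LLC.
Chain via Oakhollow Foods Inc. → Wildmere Manufacturing Inc. → Brightpath Energy Co. (R2): 35% × 80% × 30% × 50% = 4.2% of Halcyon Capital LLC.
Aggregating (R1): 1.8% + 4.2% = 6%.

6%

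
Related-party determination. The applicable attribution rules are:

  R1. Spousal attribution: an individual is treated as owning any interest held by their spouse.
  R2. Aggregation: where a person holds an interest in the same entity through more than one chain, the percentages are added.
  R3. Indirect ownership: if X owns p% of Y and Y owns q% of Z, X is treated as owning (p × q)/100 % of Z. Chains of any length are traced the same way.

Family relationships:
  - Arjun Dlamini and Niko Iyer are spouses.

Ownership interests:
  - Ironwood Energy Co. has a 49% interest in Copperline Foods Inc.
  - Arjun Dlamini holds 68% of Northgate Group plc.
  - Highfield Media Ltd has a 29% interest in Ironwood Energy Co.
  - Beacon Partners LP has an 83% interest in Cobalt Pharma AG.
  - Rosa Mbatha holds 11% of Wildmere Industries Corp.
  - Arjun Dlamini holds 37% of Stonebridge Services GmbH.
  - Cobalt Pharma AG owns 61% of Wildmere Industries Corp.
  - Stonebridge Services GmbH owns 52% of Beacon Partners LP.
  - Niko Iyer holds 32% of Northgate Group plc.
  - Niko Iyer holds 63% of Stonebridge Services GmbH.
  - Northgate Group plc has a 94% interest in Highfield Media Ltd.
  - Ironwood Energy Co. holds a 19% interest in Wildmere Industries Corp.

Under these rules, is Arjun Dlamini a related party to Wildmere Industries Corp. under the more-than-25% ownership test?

By spousal attribution (R1), Arjun Dlamini is treated as also owning Niko Iyer's interest in Northgate Group plc, giving 68% + 32% = 100%.
By spousal attribution (R1), Arjun Dlamini is treated as also owning Niko Iyer's interest in Stonebridge Services GmbH, giving 37% + 63% = 100%.
Chain via Northgate Group plc → Highfield Media Ltd → Ironwood Energy Co. (R3): 100% × 94% × 29% × 19% = 5.1794% of Wildmere Industries Corp.
Chain via Stonebridge Services GmbH → Beacon Partners LP → Cobalt Pharma AG (R3): 100% × 52% × 83% × 61% = 26.3276% of Wildmere Industries Corp.
Aggregating (R2): 5.1794% + 26.3276% = 31.507%.
31.507% exceeds the 25% threshold, so Arjun is a related party to Wildmere Industries Corp.

Yes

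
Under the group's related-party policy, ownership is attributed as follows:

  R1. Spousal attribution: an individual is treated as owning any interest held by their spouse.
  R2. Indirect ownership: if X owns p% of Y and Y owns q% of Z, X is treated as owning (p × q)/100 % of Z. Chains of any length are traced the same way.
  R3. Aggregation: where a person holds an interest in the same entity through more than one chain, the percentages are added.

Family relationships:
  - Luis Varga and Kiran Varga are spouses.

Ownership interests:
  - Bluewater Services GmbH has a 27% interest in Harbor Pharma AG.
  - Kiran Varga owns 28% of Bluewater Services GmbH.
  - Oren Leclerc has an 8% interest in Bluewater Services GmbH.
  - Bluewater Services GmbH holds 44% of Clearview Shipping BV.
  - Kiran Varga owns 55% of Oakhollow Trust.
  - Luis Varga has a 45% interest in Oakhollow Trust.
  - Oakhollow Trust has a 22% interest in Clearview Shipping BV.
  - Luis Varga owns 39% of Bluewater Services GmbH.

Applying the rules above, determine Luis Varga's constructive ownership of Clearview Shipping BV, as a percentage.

By spousal attribution (R1), Luis Varga is treated as also owning Kiran Varga's interest in Bluewater Services GmbH, giving 39% + 28% = 67%.
By spousal attribution (R1), Luis Varga is treated as also owning Kiran Varga's interest in Oakhollow Trust, giving 45% + 55% = 100%.
Chain via Bluewater Services GmbH (R2): 67% × 44% = 29.48% of Clearview Shipping BV.
Chain via Oakhollow Trust (R2): 100% × 22% = 22% of Clearview Shipping BV.
Aggregating (R3): 29.48% + 22% = 51.48%.

51.48%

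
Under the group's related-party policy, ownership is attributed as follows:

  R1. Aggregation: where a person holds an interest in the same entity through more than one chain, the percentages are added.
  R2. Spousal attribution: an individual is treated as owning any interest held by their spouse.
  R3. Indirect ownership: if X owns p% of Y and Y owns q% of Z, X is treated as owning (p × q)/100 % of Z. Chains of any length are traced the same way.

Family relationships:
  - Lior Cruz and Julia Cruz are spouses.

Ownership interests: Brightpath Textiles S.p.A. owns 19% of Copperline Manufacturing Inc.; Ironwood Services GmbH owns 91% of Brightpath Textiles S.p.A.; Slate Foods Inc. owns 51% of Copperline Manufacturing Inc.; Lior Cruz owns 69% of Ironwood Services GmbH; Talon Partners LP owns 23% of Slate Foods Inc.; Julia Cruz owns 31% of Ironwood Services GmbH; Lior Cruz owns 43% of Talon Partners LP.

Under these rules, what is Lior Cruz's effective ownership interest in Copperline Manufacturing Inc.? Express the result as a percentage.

By spousal attribution (R2), Lior Cruz is treated as also owning Julia Cruz's interest in Ironwood Services GmbH, giving 69% + 31% = 100%.
Chain via Talon Partners LP → Slate Foods Inc. (R3): 43% × 23% × 51% = 5.0439% of Copperline Manufacturing Inc.
Chain via Ironwood Services GmbH → Brightpath Textiles S.p.A. (R3): 100% × 91% × 19% = 17.29% of Copperline Manufacturing Inc.
Aggregating (R1): 5.0439% + 17.29% = 22.3339%.

22.3339%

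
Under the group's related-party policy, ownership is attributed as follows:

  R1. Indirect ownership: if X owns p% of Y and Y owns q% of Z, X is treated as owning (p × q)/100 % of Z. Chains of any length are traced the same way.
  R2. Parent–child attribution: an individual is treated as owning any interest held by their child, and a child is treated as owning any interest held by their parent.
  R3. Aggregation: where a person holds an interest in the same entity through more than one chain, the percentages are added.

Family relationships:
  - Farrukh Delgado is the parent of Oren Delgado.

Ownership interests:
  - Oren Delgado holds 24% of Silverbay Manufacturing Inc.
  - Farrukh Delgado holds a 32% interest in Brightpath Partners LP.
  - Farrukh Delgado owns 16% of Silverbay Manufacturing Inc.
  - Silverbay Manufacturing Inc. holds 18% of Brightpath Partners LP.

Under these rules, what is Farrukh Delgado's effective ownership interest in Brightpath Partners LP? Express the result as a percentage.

By parent–child attribution (R2), Farrukh Delgado is treated as also owning Oren Delgado's interest in Silverbay Manufacturing Inc, giving 16% + 24% = 40%.
Chain via Silverbay Manufacturing Inc. (R1): 40% × 18% = 7.2% of Brightpath Partners LP.
Direct interest in Brightpath Partners LP: 32%.
Aggregating (R3): 7.2% + 32% = 39.2%.

39.2%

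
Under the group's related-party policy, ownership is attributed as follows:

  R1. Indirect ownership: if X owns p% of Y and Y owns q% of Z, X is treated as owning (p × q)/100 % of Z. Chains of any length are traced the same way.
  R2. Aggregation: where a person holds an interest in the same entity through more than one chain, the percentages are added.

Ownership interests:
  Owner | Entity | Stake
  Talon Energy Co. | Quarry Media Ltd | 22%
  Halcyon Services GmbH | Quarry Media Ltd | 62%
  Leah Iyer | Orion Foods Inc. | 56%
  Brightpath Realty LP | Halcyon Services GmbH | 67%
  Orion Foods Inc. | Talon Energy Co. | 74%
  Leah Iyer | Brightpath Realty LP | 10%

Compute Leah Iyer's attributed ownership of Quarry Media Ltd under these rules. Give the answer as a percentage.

Chain via Orion Foods Inc. → Talon Energy Co. (R1): 56% × 74% × 22% = 9.1168% of Quarry Media Ltd.
Chain via Brightpath Realty LP → Halcyon Services GmbH (R1): 10% × 67% × 62% = 4.154% of Quarry Media Ltd.
Aggregating (R2): 9.1168% + 4.154% = 13.2708%.

13.2708%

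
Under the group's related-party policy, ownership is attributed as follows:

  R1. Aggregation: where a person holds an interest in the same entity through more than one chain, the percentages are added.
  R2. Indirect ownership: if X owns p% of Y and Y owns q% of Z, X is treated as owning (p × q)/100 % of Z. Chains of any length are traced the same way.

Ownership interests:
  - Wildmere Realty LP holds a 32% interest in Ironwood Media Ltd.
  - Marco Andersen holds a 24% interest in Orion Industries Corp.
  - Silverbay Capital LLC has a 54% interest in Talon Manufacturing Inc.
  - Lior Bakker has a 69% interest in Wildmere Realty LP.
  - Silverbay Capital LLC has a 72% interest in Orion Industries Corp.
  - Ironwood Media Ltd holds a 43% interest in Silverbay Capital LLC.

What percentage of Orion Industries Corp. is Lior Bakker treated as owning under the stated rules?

6.835968%

Chain via Wildmere Realty LP → Ironwood Media Ltd → Silverbay Capital LLC (R2): 69% × 32% × 43% × 72% = 6.835968% of Orion Industries Corp.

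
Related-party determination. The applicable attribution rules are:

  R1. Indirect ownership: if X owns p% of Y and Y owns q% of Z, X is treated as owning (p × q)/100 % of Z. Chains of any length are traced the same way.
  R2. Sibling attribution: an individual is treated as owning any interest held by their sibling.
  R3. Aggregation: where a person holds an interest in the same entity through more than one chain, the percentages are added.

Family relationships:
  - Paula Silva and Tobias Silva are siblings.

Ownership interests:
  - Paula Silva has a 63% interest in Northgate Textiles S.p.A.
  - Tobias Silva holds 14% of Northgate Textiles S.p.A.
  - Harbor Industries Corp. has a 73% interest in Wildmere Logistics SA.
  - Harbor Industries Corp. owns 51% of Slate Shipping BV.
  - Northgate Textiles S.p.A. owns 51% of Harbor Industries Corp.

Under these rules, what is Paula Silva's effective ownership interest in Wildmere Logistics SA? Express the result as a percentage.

28.6671%

By sibling attribution (R2), Paula Silva is treated as also owning Tobias Silva's interest in Northgate Textiles S.p.A, giving 63% + 14% = 77%.
Chain via Northgate Textiles S.p.A. → Harbor Industries Corp. (R1): 77% × 51% × 73% = 28.6671% of Wildmere Logistics SA.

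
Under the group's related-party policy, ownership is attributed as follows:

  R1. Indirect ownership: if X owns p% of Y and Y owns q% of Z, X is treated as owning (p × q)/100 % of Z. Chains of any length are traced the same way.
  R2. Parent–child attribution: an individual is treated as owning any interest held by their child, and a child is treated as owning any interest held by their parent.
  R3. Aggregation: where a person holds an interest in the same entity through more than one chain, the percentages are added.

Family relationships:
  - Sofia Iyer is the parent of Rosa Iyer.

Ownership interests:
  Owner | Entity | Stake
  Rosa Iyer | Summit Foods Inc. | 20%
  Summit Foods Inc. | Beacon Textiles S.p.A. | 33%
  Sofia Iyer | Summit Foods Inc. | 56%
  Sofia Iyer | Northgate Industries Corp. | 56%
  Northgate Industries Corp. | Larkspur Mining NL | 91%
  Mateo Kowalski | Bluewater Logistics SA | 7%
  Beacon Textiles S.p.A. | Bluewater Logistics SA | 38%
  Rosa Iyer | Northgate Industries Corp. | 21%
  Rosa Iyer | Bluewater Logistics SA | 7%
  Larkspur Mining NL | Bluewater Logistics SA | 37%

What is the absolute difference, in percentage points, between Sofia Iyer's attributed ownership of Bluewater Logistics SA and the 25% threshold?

17.4563

By parent–child attribution (R2), Sofia Iyer is treated as also owning Rosa Iyer's interest in Northgate Industries Corp, giving 56% + 21% = 77%.
By parent–child attribution (R2), Sofia Iyer is treated as also owning Rosa Iyer's interest in Summit Foods Inc, giving 56% + 20% = 76%.
By parent–child attribution (R2), Sofia Iyer is treated as owning Rosa Iyer's 7% interest in Bluewater Logistics SA.
Chain via Northgate Industries Corp. → Larkspur Mining NL (R1): 77% × 91% × 37% = 25.9259% of Bluewater Logistics SA.
Chain via Summit Foods Inc. → Beacon Textiles S.p.A. (R1): 76% × 33% × 38% = 9.5304% of Bluewater Logistics SA.
Direct interest in Bluewater Logistics SA: 7%.
Aggregating (R3): 25.9259% + 9.5304% + 7% = 42.4563%.
42.4563% exceeds the 25% threshold by 17.4563 percentage points.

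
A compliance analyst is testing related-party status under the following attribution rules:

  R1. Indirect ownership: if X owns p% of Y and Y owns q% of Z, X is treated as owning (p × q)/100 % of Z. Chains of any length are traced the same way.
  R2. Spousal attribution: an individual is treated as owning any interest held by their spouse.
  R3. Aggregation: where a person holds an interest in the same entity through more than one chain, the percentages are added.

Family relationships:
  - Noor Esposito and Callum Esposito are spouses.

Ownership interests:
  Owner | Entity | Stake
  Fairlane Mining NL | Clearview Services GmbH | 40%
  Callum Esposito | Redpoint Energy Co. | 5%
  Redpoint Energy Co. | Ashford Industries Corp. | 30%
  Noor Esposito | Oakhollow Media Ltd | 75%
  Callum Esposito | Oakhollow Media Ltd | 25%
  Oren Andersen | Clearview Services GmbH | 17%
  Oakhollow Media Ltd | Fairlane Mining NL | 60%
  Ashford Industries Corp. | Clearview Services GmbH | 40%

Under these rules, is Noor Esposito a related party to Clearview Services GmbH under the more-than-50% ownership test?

By spousal attribution (R2), Noor Esposito is treated as also owning Callum Esposito's interest in Oakhollow Media Ltd, giving 75% + 25% = 100%.
By spousal attribution (R2), Noor Esposito is treated as owning Callum Esposito's 5% interest in Redpoint Energy Co.
Chain via Oakhollow Media Ltd → Fairlane Mining NL (R1): 100% × 60% × 40% = 24% of Clearview Services GmbH.
Chain via Redpoint Energy Co. → Ashford Industries Corp. (R1): 5% × 30% × 40% = 0.6% of Clearview Services GmbH.
Aggregating (R3): 24% + 0.6% = 24.6%.
24.6% does not exceed the 50% threshold, so Noor is not a related party to Clearview Services GmbH.

No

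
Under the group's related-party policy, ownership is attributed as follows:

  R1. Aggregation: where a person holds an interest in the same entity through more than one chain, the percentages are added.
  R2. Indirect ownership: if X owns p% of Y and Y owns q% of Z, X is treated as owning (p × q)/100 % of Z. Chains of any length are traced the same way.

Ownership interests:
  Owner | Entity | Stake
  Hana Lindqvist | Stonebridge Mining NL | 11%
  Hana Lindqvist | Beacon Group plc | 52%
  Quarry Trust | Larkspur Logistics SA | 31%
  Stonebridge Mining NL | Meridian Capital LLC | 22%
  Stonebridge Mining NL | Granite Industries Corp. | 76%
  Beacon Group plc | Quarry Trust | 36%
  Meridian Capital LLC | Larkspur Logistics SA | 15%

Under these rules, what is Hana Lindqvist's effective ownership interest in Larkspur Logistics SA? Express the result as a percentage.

Chain via Stonebridge Mining NL → Meridian Capital LLC (R2): 11% × 22% × 15% = 0.363% of Larkspur Logistics SA.
Chain via Beacon Group plc → Quarry Trust (R2): 52% × 36% × 31% = 5.8032% of Larkspur Logistics SA.
Aggregating (R1): 0.363% + 5.8032% = 6.1662%.

6.1662%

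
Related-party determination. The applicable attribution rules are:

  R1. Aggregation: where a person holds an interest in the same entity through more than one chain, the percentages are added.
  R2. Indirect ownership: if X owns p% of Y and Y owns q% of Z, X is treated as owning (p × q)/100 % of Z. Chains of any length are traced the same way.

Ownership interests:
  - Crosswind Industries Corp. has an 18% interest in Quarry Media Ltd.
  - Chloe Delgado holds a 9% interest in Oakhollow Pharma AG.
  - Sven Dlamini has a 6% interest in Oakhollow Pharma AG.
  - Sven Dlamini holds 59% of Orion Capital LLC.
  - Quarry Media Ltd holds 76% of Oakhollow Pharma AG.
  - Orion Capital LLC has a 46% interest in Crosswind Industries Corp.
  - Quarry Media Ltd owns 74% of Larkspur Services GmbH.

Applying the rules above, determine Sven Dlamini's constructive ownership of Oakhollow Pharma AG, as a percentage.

9.712752%

Chain via Orion Capital LLC → Crosswind Industries Corp. → Quarry Media Ltd (R2): 59% × 46% × 18% × 76% = 3.712752% of Oakhollow Pharma AG.
Direct interest in Oakhollow Pharma AG: 6%.
Aggregating (R1): 3.712752% + 6% = 9.712752%.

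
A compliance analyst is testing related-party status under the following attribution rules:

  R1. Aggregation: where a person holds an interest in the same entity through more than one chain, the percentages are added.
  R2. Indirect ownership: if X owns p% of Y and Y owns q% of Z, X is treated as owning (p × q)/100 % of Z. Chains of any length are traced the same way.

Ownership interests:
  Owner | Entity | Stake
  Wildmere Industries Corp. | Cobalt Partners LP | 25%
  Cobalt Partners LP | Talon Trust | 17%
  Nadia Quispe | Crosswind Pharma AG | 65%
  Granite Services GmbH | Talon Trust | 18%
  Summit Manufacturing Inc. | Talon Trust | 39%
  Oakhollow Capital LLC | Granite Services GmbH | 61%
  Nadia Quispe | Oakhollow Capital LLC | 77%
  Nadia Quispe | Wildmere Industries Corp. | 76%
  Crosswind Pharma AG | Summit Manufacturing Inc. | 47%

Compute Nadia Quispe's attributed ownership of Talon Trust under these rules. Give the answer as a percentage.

23.5991%

Chain via Oakhollow Capital LLC → Granite Services GmbH (R2): 77% × 61% × 18% = 8.4546% of Talon Trust.
Chain via Wildmere Industries Corp. → Cobalt Partners LP (R2): 76% × 25% × 17% = 3.23% of Talon Trust.
Chain via Crosswind Pharma AG → Summit Manufacturing Inc. (R2): 65% × 47% × 39% = 11.9145% of Talon Trust.
Aggregating (R1): 8.4546% + 3.23% + 11.9145% = 23.5991%.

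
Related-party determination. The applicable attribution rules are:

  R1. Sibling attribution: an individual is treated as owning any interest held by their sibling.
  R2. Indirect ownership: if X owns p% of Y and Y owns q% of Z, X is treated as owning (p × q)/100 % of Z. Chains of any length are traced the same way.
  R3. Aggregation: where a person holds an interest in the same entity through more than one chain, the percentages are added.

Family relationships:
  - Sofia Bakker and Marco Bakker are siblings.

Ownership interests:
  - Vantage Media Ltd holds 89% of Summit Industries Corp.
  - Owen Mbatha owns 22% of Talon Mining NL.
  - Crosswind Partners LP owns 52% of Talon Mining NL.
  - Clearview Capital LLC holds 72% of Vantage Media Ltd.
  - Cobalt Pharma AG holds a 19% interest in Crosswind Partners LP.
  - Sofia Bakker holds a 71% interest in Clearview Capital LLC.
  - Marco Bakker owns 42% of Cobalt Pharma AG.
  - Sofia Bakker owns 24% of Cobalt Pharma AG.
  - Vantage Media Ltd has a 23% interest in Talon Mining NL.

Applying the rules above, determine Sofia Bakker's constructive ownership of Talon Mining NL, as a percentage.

By sibling attribution (R1), Sofia Bakker is treated as also owning Marco Bakker's interest in Cobalt Pharma AG, giving 24% + 42% = 66%.
Chain via Clearview Capital LLC → Vantage Media Ltd (R2): 71% × 72% × 23% = 11.7576% of Talon Mining NL.
Chain via Cobalt Pharma AG → Crosswind Partners LP (R2): 66% × 19% × 52% = 6.5208% of Talon Mining NL.
Aggregating (R3): 11.7576% + 6.5208% = 18.2784%.

18.2784%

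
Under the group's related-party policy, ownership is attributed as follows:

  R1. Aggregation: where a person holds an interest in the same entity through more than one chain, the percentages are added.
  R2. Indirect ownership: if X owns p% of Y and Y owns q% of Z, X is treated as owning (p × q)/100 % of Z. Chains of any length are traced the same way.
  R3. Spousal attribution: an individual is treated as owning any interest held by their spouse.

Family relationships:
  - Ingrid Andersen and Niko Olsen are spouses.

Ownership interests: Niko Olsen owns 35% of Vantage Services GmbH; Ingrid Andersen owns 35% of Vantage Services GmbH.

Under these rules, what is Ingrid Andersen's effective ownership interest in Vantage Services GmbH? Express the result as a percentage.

By spousal attribution (R3), Ingrid Andersen is treated as also owning Niko Olsen's interest in Vantage Services GmbH, giving 35% + 35% = 70%.
Direct interest in Vantage Services GmbH: 70%.

70%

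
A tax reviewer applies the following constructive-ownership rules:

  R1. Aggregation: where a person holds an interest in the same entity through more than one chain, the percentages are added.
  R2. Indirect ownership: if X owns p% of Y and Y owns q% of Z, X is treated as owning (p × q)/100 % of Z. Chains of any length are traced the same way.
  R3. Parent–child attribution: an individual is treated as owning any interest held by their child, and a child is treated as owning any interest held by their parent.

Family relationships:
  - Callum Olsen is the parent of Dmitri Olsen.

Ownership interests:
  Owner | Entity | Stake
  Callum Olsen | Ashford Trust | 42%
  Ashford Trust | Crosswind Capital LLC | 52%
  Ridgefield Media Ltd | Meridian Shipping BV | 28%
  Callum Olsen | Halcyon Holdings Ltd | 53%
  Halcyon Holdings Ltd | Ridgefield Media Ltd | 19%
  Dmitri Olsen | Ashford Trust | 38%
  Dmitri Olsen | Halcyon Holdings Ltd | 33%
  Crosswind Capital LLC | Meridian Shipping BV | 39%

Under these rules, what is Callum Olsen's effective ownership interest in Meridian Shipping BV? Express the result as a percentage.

20.7992%

By parent–child attribution (R3), Callum Olsen is treated as also owning Dmitri Olsen's interest in Halcyon Holdings Ltd, giving 53% + 33% = 86%.
By parent–child attribution (R3), Callum Olsen is treated as also owning Dmitri Olsen's interest in Ashford Trust, giving 42% + 38% = 80%.
Chain via Halcyon Holdings Ltd → Ridgefield Media Ltd (R2): 86% × 19% × 28% = 4.5752% of Meridian Shipping BV.
Chain via Ashford Trust → Crosswind Capital LLC (R2): 80% × 52% × 39% = 16.224% of Meridian Shipping BV.
Aggregating (R1): 4.5752% + 16.224% = 20.7992%.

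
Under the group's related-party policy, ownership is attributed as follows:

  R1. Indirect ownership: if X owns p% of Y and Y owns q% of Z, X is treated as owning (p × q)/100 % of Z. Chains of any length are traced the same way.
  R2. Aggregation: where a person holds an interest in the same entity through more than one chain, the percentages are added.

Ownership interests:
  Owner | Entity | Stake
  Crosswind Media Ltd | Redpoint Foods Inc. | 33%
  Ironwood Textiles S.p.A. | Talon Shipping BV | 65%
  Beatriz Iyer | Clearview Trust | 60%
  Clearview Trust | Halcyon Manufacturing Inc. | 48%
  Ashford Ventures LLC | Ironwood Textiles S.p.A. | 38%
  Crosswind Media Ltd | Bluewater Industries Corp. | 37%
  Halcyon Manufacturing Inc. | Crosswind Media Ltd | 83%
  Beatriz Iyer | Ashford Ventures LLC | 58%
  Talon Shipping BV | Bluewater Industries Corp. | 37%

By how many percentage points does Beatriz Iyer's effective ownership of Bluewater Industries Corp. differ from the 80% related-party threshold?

Chain via Ashford Ventures LLC → Ironwood Textiles S.p.A. → Talon Shipping BV (R1): 58% × 38% × 65% × 37% = 5.30062% of Bluewater Industries Corp.
Chain via Clearview Trust → Halcyon Manufacturing Inc. → Crosswind Media Ltd (R1): 60% × 48% × 83% × 37% = 8.84448% of Bluewater Industries Corp.
Aggregating (R2): 5.30062% + 8.84448% = 14.1451%.
14.1451% falls short of the 80% threshold by 65.8549 percentage points.

65.8549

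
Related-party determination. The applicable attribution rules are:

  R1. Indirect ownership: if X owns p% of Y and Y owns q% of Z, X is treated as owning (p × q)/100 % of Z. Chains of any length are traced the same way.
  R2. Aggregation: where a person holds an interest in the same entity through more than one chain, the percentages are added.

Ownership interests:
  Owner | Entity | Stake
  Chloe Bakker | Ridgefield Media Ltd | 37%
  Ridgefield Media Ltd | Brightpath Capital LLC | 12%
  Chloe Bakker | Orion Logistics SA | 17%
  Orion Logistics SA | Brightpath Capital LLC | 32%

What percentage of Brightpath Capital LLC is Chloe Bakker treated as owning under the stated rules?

9.88%

Chain via Orion Logistics SA (R1): 17% × 32% = 5.44% of Brightpath Capital LLC.
Chain via Ridgefield Media Ltd (R1): 37% × 12% = 4.44% of Brightpath Capital LLC.
Aggregating (R2): 5.44% + 4.44% = 9.88%.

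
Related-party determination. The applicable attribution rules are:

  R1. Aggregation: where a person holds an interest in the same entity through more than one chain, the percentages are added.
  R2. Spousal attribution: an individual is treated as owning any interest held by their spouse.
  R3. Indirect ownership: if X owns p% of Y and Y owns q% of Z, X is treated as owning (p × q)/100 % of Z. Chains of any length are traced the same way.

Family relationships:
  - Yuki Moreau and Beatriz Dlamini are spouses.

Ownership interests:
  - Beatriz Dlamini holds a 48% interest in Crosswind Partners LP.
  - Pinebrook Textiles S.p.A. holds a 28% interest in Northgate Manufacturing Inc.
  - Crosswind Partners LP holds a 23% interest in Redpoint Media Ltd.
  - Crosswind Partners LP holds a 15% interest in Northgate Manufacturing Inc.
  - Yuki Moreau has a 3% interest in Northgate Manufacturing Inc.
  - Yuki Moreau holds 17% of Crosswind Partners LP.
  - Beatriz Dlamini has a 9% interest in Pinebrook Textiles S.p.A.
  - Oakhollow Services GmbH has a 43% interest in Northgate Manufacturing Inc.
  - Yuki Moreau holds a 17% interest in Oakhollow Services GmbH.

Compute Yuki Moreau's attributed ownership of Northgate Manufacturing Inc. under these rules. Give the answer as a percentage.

By spousal attribution (R2), Yuki Moreau is treated as also owning Beatriz Dlamini's interest in Crosswind Partners LP, giving 17% + 48% = 65%.
By spousal attribution (R2), Yuki Moreau is treated as owning Beatriz Dlamini's 9% interest in Pinebrook Textiles S.p.A.
Chain via Crosswind Partners LP (R3): 65% × 15% = 9.75% of Northgate Manufacturing Inc.
Chain via Oakhollow Services GmbH (R3): 17% × 43% = 7.31% of Northgate Manufacturing Inc.
Direct interest in Northgate Manufacturing Inc: 3%.
Chain via Pinebrook Textiles S.p.A. (R3): 9% × 28% = 2.52% of Northgate Manufacturing Inc.
Aggregating (R1): 9.75% + 7.31% + 3% + 2.52% = 22.58%.

22.58%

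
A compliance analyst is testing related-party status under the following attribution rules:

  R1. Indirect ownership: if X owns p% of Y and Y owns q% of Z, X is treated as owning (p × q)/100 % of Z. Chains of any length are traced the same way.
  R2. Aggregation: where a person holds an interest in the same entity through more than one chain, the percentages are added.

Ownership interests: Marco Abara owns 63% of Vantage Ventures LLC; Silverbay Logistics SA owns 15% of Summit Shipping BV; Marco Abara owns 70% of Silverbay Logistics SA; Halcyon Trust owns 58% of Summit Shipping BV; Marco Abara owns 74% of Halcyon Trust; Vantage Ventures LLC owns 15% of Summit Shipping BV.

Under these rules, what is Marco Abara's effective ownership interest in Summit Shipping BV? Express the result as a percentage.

62.87%

Chain via Vantage Ventures LLC (R1): 63% × 15% = 9.45% of Summit Shipping BV.
Chain via Silverbay Logistics SA (R1): 70% × 15% = 10.5% of Summit Shipping BV.
Chain via Halcyon Trust (R1): 74% × 58% = 42.92% of Summit Shipping BV.
Aggregating (R2): 9.45% + 10.5% + 42.92% = 62.87%.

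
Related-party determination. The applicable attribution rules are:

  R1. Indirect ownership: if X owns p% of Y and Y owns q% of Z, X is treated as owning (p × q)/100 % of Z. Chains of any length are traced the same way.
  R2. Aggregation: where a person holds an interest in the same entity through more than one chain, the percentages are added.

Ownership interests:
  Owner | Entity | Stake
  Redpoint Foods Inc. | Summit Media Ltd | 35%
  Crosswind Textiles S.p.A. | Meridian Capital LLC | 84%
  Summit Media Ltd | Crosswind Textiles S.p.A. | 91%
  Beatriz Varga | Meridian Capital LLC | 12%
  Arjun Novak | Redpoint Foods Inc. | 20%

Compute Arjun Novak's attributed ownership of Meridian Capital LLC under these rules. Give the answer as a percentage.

5.3508%

Chain via Redpoint Foods Inc. → Summit Media Ltd → Crosswind Textiles S.p.A. (R1): 20% × 35% × 91% × 84% = 5.3508% of Meridian Capital LLC.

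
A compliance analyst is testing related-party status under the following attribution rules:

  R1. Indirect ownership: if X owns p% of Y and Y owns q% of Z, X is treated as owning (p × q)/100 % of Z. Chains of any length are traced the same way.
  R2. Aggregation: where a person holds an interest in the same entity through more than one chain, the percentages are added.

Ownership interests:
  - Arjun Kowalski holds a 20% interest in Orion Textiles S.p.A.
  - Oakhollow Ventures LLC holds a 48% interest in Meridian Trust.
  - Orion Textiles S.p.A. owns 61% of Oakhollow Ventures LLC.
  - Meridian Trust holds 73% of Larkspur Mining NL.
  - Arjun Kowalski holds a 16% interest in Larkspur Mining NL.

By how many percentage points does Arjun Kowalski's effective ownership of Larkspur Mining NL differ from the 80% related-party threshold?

59.72512

Chain via Orion Textiles S.p.A. → Oakhollow Ventures LLC → Meridian Trust (R1): 20% × 61% × 48% × 73% = 4.27488% of Larkspur Mining NL.
Direct interest in Larkspur Mining NL: 16%.
Aggregating (R2): 4.27488% + 16% = 20.27488%.
20.27488% falls short of the 80% threshold by 59.72512 percentage points.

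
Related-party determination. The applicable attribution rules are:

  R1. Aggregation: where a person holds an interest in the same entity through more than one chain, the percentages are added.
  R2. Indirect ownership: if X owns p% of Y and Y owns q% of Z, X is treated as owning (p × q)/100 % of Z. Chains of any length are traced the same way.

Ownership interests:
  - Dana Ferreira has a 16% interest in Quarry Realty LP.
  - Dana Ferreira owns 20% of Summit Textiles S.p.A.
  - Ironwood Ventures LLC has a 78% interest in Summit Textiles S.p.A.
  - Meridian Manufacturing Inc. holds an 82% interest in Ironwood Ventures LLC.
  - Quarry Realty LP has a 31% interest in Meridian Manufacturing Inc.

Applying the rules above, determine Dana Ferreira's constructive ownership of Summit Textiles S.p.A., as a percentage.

23.172416%

Chain via Quarry Realty LP → Meridian Manufacturing Inc. → Ironwood Ventures LLC (R2): 16% × 31% × 82% × 78% = 3.172416% of Summit Textiles S.p.A.
Direct interest in Summit Textiles S.p.A: 20%.
Aggregating (R1): 3.172416% + 20% = 23.172416%.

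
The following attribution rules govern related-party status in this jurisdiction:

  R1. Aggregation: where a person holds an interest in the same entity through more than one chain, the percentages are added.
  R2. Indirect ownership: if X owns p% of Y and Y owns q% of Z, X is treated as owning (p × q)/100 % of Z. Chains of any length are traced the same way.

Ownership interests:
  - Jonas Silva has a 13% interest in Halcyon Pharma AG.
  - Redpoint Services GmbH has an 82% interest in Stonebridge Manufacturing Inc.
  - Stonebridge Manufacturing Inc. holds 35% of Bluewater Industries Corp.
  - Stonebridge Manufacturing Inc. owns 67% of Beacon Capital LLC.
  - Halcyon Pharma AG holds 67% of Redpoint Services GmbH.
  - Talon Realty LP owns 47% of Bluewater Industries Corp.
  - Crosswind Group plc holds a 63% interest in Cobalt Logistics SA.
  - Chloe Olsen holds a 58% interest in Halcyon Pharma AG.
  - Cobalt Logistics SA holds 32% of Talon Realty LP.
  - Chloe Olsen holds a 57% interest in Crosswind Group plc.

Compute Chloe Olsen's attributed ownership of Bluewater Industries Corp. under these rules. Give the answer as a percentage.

16.553684%

Chain via Halcyon Pharma AG → Redpoint Services GmbH → Stonebridge Manufacturing Inc. (R2): 58% × 67% × 82% × 35% = 11.15282% of Bluewater Industries Corp.
Chain via Crosswind Group plc → Cobalt Logistics SA → Talon Realty LP (R2): 57% × 63% × 32% × 47% = 5.400864% of Bluewater Industries Corp.
Aggregating (R1): 11.15282% + 5.400864% = 16.553684%.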